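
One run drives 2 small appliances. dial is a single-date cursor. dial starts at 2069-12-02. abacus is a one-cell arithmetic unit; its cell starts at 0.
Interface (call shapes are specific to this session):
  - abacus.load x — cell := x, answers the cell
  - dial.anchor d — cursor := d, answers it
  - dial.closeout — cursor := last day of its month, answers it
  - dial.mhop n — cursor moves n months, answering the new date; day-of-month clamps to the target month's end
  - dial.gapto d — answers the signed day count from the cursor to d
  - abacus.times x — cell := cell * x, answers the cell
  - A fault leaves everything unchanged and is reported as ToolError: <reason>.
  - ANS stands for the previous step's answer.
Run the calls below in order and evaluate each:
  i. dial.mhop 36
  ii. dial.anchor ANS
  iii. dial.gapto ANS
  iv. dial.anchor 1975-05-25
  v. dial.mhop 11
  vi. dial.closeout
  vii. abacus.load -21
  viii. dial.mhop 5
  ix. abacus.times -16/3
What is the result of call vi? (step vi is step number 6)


Answer: 1976-04-30

Derivation:
$ mhop n='36'
:: 2072-12-02
$ anchor d='ANS'
:: 2072-12-02
$ gapto d='ANS'
:: 0
$ anchor d='1975-05-25'
:: 1975-05-25
$ mhop n='11'
:: 1976-04-25
$ closeout
:: 1976-04-30
$ load x='-21'
:: -21
$ mhop n='5'
:: 1976-09-30
$ times x='-16/3'
:: 112


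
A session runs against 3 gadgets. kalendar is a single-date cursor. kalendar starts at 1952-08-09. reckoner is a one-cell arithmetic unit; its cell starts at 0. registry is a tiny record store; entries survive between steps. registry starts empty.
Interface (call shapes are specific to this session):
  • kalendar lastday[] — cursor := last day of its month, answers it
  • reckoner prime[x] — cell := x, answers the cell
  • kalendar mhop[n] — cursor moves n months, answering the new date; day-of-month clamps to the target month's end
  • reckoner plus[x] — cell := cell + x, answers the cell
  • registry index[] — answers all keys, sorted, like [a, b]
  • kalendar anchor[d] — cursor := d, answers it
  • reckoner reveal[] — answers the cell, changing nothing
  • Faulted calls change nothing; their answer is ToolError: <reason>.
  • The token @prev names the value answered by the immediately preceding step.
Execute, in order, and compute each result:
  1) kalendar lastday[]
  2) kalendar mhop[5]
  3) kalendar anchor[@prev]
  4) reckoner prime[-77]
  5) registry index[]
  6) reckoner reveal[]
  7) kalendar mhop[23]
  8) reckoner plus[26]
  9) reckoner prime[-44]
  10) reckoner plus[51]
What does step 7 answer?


Answer: 1954-12-31

Derivation:
>>> kalendar lastday
= 1952-08-31
>>> kalendar mhop n='5'
= 1953-01-31
>>> kalendar anchor d='@prev'
= 1953-01-31
>>> reckoner prime x='-77'
= -77
>>> registry index
= []
>>> reckoner reveal
= -77
>>> kalendar mhop n='23'
= 1954-12-31
>>> reckoner plus x='26'
= -51
>>> reckoner prime x='-44'
= -44
>>> reckoner plus x='51'
= 7


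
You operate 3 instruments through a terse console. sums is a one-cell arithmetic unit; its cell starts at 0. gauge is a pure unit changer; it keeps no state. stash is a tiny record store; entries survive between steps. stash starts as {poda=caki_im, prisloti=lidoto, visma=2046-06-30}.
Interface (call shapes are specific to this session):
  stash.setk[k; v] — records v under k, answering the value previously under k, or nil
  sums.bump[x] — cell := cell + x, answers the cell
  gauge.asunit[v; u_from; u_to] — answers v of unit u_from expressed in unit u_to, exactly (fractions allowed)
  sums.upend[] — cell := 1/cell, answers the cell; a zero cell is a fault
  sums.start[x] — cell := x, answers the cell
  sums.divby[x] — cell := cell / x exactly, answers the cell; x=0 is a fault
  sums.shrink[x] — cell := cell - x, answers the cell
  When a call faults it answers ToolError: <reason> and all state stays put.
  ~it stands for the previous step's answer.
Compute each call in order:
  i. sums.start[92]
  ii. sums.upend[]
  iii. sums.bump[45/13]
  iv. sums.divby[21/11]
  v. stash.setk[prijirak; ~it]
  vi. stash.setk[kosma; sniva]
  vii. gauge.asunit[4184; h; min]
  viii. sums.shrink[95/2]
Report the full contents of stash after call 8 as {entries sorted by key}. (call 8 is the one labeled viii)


Act: sums.start[x='92']
Obs: 92
Act: sums.upend[]
Obs: 1/92
Act: sums.bump[x='45/13']
Obs: 4153/1196
Act: sums.divby[x='21/11']
Obs: 45683/25116
Act: stash.setk[k='prijirak'; v='~it']
Obs: nil
Act: stash.setk[k='kosma'; v='sniva']
Obs: nil
Act: gauge.asunit[v='4184'; u_from='h'; u_to='min']
Obs: 251040
Act: sums.shrink[x='95/2']
Obs: -1147327/25116

Answer: {kosma=sniva, poda=caki_im, prijirak=45683/25116, prisloti=lidoto, visma=2046-06-30}


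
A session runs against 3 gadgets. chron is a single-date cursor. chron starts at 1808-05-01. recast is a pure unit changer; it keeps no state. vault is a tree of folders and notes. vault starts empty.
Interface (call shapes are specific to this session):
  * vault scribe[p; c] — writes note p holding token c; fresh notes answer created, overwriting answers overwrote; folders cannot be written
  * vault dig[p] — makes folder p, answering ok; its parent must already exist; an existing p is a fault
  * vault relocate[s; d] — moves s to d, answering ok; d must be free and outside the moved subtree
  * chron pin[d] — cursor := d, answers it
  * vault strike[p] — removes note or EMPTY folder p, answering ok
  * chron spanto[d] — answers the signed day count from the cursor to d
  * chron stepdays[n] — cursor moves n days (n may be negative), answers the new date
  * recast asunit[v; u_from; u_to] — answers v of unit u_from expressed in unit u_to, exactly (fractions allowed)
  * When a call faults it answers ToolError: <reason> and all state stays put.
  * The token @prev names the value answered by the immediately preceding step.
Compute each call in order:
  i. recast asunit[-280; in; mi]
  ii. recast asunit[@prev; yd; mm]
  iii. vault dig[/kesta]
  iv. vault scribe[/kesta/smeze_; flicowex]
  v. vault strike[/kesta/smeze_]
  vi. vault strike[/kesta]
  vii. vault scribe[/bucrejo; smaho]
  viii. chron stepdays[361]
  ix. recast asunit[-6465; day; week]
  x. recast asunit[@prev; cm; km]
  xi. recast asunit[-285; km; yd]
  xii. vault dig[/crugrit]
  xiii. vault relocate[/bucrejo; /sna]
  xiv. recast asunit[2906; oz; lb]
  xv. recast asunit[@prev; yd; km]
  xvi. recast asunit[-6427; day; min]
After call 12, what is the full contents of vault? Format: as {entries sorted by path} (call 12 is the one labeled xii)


Then recast asunit passing v=-280, u_from=in, u_to=mi, giving -7/1584.
I try recast asunit passing v=@prev, u_from=yd, u_to=mm: -889/220.
I call vault dig passing p=/kesta, and observe ok.
I invoke vault scribe passing p=/kesta/smeze_, c=flicowex, and observe created.
Now I run vault strike passing p=/kesta/smeze_, giving ok.
I call vault strike passing p=/kesta, → ok.
Next I call vault scribe passing p=/bucrejo, c=smaho, and observe created.
I invoke chron stepdays passing n=361, giving 1809-04-27.
Invoking recast asunit passing v=-6465, u_from=day, u_to=week, → -6465/7.
Next I call recast asunit passing v=@prev, u_from=cm, u_to=km: -1293/140000.
Then recast asunit passing v=-285, u_from=km, u_to=yd, and observe -118750000/381.
Invoking vault dig passing p=/crugrit, which returns ok.
Now I run vault relocate passing s=/bucrejo, d=/sna, → ok.
I invoke recast asunit passing v=2906, u_from=oz, u_to=lb, which returns 1453/8.
Next I call recast asunit passing v=@prev, u_from=yd, u_to=km, yielding 1660779/10000000.
I try recast asunit passing v=-6427, u_from=day, u_to=min, — result: -9254880.

Answer: {bucrejo=smaho, crugrit/}


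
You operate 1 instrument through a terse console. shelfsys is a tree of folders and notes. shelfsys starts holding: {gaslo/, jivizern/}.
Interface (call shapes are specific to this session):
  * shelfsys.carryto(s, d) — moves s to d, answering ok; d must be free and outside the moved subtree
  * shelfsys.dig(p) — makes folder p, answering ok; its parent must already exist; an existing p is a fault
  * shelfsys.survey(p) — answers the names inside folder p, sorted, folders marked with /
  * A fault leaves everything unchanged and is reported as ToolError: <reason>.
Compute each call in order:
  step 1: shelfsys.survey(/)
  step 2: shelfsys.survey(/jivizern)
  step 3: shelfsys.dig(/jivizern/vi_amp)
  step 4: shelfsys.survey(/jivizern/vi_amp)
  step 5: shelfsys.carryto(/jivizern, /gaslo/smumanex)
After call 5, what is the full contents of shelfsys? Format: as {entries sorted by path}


Answer: {gaslo/, gaslo/smumanex/, gaslo/smumanex/vi_amp/}

Derivation:
! 1. shelfsys.survey(p: /) == [gaslo/, jivizern/]
! 2. shelfsys.survey(p: /jivizern) == []
! 3. shelfsys.dig(p: /jivizern/vi_amp) == ok
! 4. shelfsys.survey(p: /jivizern/vi_amp) == []
! 5. shelfsys.carryto(s: /jivizern, d: /gaslo/smumanex) == ok


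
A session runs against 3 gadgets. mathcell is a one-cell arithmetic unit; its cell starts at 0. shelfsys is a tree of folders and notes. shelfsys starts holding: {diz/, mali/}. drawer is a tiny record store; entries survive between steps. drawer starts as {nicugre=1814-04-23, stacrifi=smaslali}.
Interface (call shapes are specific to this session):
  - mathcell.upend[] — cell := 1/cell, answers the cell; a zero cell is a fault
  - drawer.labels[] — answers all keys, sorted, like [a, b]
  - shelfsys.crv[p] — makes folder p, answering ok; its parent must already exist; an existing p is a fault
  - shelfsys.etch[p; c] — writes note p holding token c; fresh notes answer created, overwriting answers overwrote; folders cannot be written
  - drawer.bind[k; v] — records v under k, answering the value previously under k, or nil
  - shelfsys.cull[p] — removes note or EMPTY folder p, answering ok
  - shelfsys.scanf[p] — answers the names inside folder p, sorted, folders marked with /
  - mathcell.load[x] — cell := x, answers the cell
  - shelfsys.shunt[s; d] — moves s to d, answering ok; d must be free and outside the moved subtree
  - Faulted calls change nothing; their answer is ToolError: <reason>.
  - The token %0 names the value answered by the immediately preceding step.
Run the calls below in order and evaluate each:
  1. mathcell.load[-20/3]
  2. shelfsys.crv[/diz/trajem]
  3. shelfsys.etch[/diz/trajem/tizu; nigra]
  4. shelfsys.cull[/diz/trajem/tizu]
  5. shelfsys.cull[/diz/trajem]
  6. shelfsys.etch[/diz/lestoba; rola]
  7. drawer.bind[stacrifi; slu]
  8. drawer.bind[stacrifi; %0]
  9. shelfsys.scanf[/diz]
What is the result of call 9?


% mathcell.load x: -20/3
= -20/3
% shelfsys.crv p: /diz/trajem
= ok
% shelfsys.etch p: /diz/trajem/tizu c: nigra
= created
% shelfsys.cull p: /diz/trajem/tizu
= ok
% shelfsys.cull p: /diz/trajem
= ok
% shelfsys.etch p: /diz/lestoba c: rola
= created
% drawer.bind k: stacrifi v: slu
= smaslali
% drawer.bind k: stacrifi v: %0
= slu
% shelfsys.scanf p: /diz
= [lestoba]

Answer: [lestoba]


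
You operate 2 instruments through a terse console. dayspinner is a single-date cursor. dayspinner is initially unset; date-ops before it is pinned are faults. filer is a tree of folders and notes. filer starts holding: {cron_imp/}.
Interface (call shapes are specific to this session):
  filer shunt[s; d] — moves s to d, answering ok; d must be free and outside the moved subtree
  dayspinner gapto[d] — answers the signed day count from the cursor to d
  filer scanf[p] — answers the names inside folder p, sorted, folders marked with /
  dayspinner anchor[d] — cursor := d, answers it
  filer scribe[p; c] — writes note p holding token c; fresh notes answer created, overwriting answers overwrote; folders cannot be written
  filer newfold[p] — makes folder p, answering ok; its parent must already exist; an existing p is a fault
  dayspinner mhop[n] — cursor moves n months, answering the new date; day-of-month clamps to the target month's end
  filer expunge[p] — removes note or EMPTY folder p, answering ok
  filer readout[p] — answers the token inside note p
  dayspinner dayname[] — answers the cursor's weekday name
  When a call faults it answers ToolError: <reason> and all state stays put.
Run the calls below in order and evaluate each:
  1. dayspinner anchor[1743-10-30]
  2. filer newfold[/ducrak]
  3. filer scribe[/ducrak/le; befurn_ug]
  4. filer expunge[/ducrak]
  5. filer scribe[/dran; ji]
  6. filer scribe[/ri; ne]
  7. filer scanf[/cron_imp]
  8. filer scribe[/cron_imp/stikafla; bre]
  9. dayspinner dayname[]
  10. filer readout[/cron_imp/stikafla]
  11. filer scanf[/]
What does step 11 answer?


-> dayspinner anchor(d→1743-10-30)
<- 1743-10-30
-> filer newfold(p→/ducrak)
<- ok
-> filer scribe(p→/ducrak/le, c→befurn_ug)
<- created
-> filer expunge(p→/ducrak)
<- ToolError: not empty
-> filer scribe(p→/dran, c→ji)
<- created
-> filer scribe(p→/ri, c→ne)
<- created
-> filer scanf(p→/cron_imp)
<- []
-> filer scribe(p→/cron_imp/stikafla, c→bre)
<- created
-> dayspinner dayname()
<- Wednesday
-> filer readout(p→/cron_imp/stikafla)
<- bre
-> filer scanf(p→/)
<- [cron_imp/, dran, ducrak/, ri]

Answer: [cron_imp/, dran, ducrak/, ri]


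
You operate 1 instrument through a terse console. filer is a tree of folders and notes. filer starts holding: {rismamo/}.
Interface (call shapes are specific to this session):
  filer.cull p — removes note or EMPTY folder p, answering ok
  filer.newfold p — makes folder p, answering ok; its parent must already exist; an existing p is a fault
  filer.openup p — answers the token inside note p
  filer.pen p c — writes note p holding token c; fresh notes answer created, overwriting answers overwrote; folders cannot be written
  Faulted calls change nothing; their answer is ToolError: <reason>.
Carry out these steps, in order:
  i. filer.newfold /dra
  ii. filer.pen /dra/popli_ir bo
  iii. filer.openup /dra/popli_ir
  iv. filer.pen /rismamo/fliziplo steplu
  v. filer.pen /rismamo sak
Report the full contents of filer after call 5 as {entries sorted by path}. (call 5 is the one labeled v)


Answer: {dra/, dra/popli_ir=bo, rismamo/, rismamo/fliziplo=steplu}

Derivation:
CALL filer.newfold[p→/dra]
RET  ok
CALL filer.pen[p→/dra/popli_ir; c→bo]
RET  created
CALL filer.openup[p→/dra/popli_ir]
RET  bo
CALL filer.pen[p→/rismamo/fliziplo; c→steplu]
RET  created
CALL filer.pen[p→/rismamo; c→sak]
RET  ToolError: is a directory


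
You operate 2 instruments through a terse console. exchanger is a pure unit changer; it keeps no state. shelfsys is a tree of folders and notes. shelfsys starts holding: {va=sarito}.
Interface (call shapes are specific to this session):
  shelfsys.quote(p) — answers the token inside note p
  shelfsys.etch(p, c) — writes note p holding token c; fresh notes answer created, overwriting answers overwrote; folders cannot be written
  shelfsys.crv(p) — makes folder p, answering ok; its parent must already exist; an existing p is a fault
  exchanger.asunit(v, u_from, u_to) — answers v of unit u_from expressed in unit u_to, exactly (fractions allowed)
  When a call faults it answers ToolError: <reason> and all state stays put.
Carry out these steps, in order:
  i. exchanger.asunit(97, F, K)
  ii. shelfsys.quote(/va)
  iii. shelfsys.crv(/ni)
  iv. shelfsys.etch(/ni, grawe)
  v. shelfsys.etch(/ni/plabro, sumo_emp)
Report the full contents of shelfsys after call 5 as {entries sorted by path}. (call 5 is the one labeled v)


Answer: {ni/, ni/plabro=sumo_emp, va=sarito}

Derivation:
→ exchanger.asunit(v: 97, u_from: F, u_to: K)
← 55667/180
→ shelfsys.quote(p: /va)
← sarito
→ shelfsys.crv(p: /ni)
← ok
→ shelfsys.etch(p: /ni, c: grawe)
← ToolError: is a directory
→ shelfsys.etch(p: /ni/plabro, c: sumo_emp)
← created


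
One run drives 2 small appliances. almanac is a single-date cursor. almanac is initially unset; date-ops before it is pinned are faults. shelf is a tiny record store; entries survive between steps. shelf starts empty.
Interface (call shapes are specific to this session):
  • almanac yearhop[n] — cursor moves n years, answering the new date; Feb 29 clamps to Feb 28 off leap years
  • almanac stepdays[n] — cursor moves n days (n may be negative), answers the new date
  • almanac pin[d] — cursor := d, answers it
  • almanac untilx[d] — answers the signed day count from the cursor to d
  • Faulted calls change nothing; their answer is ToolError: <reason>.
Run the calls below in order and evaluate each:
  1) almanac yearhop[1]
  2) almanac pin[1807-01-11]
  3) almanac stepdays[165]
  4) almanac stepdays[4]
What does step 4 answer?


Answer: 1807-06-29

Derivation:
==> almanac yearhop(n=1)
<== ToolError: no date set
==> almanac pin(d=1807-01-11)
<== 1807-01-11
==> almanac stepdays(n=165)
<== 1807-06-25
==> almanac stepdays(n=4)
<== 1807-06-29


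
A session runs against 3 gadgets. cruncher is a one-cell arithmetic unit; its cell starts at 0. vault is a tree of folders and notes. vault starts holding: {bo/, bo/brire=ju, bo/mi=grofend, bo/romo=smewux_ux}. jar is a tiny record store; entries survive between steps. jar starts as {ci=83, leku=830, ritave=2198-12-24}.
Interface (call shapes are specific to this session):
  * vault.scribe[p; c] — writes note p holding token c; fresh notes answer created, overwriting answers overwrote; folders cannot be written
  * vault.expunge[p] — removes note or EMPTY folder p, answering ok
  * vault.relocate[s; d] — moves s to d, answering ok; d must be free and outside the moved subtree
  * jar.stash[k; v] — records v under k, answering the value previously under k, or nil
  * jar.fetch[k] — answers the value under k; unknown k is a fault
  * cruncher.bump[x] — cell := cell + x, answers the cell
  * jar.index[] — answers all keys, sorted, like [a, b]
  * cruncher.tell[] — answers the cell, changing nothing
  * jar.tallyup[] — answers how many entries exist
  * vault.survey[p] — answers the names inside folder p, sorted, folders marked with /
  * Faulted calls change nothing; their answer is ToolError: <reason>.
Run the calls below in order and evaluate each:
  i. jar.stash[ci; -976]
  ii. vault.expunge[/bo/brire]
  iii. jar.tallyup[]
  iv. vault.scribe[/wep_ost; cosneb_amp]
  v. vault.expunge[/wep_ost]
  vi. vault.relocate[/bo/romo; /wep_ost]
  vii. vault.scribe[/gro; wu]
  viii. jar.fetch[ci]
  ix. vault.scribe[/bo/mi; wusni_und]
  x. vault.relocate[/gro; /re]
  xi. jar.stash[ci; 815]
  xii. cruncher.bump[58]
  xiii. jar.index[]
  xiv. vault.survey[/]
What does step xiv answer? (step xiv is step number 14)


Answer: [bo/, re, wep_ost]

Derivation:
$ jar.stash k: ci v: -976
= 83
$ vault.expunge p: /bo/brire
= ok
$ jar.tallyup
= 3
$ vault.scribe p: /wep_ost c: cosneb_amp
= created
$ vault.expunge p: /wep_ost
= ok
$ vault.relocate s: /bo/romo d: /wep_ost
= ok
$ vault.scribe p: /gro c: wu
= created
$ jar.fetch k: ci
= -976
$ vault.scribe p: /bo/mi c: wusni_und
= overwrote
$ vault.relocate s: /gro d: /re
= ok
$ jar.stash k: ci v: 815
= -976
$ cruncher.bump x: 58
= 58
$ jar.index
= [ci, leku, ritave]
$ vault.survey p: /
= [bo/, re, wep_ost]


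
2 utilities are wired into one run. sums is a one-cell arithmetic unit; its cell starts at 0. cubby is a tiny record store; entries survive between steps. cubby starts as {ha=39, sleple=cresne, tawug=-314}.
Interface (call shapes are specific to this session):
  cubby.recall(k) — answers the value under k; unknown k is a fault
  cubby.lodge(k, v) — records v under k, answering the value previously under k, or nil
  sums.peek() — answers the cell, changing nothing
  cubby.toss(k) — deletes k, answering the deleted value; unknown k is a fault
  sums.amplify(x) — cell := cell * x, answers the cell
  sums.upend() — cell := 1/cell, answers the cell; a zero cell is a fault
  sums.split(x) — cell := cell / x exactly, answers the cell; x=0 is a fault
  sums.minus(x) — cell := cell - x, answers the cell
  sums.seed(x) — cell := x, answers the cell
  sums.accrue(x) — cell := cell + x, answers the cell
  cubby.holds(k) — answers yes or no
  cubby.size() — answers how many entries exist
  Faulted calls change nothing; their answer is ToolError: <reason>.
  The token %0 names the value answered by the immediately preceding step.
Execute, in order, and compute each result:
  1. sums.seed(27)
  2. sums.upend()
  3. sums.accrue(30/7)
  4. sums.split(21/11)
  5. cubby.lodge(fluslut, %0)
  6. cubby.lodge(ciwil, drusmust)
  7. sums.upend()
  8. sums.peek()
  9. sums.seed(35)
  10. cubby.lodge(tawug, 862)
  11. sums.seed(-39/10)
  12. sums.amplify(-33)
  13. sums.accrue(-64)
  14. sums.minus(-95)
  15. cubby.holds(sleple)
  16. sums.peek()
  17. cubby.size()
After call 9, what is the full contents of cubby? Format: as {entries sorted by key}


Now I run sums.seed with x: 27, and get 27.
Next I call sums.upend, and observe 1/27.
I run sums.accrue with x: 30/7, which returns 817/189.
I use sums.split with x: 21/11, yielding 8987/3969.
Invoking cubby.lodge with k: fluslut, v: %0: nil.
I run cubby.lodge with k: ciwil, v: drusmust, which returns nil.
I run sums.upend(): 3969/8987.
Now I run sums.peek(): 3969/8987.
Invoking sums.seed with x: 35, yielding 35.
Calling cubby.lodge with k: tawug, v: 862, giving -314.
I run sums.seed with x: -39/10, which returns -39/10.
I try sums.amplify with x: -33, yielding 1287/10.
Now I run sums.accrue with x: -64, and get 647/10.
Then sums.minus with x: -95, yielding 1597/10.
I try cubby.holds with k: sleple, — result: yes.
Now I run sums.peek(), — result: 1597/10.
I try cubby.size, and see 5.

Answer: {ciwil=drusmust, fluslut=8987/3969, ha=39, sleple=cresne, tawug=-314}


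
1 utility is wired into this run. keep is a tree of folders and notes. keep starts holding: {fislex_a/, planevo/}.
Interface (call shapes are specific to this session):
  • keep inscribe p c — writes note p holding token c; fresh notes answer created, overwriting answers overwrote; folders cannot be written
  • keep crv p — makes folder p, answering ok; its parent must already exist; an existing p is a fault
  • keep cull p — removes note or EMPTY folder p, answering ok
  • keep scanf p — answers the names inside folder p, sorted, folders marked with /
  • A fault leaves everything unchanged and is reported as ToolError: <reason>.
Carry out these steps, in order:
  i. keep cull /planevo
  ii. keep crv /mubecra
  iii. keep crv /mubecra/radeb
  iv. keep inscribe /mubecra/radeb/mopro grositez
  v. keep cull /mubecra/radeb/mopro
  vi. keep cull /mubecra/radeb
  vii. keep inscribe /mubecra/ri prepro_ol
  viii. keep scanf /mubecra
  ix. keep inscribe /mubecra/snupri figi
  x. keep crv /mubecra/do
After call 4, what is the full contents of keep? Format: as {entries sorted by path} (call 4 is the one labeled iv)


>> keep cull(p=/planevo)
<< ok
>> keep crv(p=/mubecra)
<< ok
>> keep crv(p=/mubecra/radeb)
<< ok
>> keep inscribe(p=/mubecra/radeb/mopro, c=grositez)
<< created
>> keep cull(p=/mubecra/radeb/mopro)
<< ok
>> keep cull(p=/mubecra/radeb)
<< ok
>> keep inscribe(p=/mubecra/ri, c=prepro_ol)
<< created
>> keep scanf(p=/mubecra)
<< [ri]
>> keep inscribe(p=/mubecra/snupri, c=figi)
<< created
>> keep crv(p=/mubecra/do)
<< ok

Answer: {fislex_a/, mubecra/, mubecra/radeb/, mubecra/radeb/mopro=grositez}


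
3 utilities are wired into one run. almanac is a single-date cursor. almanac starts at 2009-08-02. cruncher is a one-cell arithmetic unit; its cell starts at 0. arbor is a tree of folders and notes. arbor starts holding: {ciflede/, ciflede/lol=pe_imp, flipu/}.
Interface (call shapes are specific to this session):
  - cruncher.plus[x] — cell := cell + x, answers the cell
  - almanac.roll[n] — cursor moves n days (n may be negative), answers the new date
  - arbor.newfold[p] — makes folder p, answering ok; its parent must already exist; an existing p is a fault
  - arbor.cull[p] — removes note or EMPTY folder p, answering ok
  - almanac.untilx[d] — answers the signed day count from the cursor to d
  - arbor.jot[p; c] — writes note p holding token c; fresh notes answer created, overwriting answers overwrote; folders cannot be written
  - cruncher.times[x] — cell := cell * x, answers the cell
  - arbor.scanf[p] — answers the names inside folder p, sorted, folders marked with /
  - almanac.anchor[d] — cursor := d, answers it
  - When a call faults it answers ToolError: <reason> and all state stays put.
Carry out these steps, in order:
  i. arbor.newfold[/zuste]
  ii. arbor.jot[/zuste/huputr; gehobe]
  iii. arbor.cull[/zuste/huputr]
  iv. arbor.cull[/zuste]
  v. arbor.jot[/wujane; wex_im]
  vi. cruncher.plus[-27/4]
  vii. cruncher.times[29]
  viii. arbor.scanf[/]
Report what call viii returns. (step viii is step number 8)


Answer: [ciflede/, flipu/, wujane]

Derivation:
Using arbor.newfold with p='/zuste', and observe ok.
Then arbor.jot with p='/zuste/huputr', c='gehobe', giving created.
Using arbor.cull with p='/zuste/huputr', and observe ok.
Next I call arbor.cull with p='/zuste', → ok.
Then arbor.jot with p='/wujane', c='wex_im', → created.
I try cruncher.plus with x='-27/4': -27/4.
Calling cruncher.times with x='29', — result: -783/4.
Using arbor.scanf with p='/', and see [ciflede/, flipu/, wujane].


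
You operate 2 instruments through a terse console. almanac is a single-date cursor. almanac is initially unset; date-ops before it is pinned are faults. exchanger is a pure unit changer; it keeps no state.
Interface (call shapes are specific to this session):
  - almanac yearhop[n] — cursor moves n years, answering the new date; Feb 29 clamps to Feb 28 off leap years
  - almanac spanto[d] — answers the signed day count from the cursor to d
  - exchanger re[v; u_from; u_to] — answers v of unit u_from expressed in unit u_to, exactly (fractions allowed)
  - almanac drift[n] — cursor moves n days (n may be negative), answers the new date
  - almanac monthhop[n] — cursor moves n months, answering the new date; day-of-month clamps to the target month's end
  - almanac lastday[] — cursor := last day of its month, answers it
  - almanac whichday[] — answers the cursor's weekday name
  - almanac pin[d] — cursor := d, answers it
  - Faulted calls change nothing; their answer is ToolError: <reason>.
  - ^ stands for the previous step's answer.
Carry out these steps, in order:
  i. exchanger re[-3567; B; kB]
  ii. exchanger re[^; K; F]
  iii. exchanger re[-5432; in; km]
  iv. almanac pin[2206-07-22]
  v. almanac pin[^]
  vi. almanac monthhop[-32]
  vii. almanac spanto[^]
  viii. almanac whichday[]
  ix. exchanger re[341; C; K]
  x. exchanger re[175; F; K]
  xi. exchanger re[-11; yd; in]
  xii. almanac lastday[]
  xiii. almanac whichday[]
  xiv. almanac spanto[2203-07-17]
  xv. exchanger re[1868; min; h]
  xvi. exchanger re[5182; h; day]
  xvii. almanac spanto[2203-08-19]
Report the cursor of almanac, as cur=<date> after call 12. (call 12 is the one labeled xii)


Answer: cur=2203-11-30

Derivation:
Calling exchanger re(v: -3567, u_from: B, u_to: kB), → -3567/1000.
Next I call exchanger re(v: ^, u_from: K, u_to: F), giving -2330453/5000.
I invoke exchanger re(v: -5432, u_from: in, u_to: km): -86233/625000.
Then almanac pin(d: 2206-07-22), and observe 2206-07-22.
Calling almanac pin(d: ^), and observe 2206-07-22.
I run almanac monthhop(n: -32), giving 2203-11-22.
Calling almanac spanto(d: ^), → 0.
I call almanac whichday, → Tuesday.
Invoking exchanger re(v: 341, u_from: C, u_to: K), → 12283/20.
Next I call exchanger re(v: 175, u_from: F, u_to: K), yielding 63467/180.
Next I call exchanger re(v: -11, u_from: yd, u_to: in), which returns -396.
Calling almanac lastday: 2203-11-30.
Now I run almanac whichday(), and see Wednesday.
Now I run almanac spanto(d: 2203-07-17), which returns -136.
Calling exchanger re(v: 1868, u_from: min, u_to: h), and observe 467/15.
Using exchanger re(v: 5182, u_from: h, u_to: day): 2591/12.
Invoking almanac spanto(d: 2203-08-19), yielding -103.


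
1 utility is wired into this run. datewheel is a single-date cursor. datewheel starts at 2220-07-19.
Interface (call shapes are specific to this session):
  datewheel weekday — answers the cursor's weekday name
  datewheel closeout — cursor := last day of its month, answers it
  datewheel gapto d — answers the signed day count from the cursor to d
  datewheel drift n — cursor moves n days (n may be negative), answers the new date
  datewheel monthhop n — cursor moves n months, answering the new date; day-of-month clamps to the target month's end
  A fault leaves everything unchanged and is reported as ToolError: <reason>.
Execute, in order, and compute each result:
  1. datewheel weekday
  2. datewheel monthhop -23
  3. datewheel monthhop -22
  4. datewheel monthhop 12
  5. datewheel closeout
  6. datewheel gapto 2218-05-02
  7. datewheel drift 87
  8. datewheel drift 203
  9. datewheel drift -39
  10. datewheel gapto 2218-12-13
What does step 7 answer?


% datewheel weekday() ~> Wednesday
% datewheel monthhop(-23) ~> 2218-08-19
% datewheel monthhop(-22) ~> 2216-10-19
% datewheel monthhop(12) ~> 2217-10-19
% datewheel closeout() ~> 2217-10-31
% datewheel gapto(2218-05-02) ~> 183
% datewheel drift(87) ~> 2218-01-26
% datewheel drift(203) ~> 2218-08-17
% datewheel drift(-39) ~> 2218-07-09
% datewheel gapto(2218-12-13) ~> 157

Answer: 2218-01-26


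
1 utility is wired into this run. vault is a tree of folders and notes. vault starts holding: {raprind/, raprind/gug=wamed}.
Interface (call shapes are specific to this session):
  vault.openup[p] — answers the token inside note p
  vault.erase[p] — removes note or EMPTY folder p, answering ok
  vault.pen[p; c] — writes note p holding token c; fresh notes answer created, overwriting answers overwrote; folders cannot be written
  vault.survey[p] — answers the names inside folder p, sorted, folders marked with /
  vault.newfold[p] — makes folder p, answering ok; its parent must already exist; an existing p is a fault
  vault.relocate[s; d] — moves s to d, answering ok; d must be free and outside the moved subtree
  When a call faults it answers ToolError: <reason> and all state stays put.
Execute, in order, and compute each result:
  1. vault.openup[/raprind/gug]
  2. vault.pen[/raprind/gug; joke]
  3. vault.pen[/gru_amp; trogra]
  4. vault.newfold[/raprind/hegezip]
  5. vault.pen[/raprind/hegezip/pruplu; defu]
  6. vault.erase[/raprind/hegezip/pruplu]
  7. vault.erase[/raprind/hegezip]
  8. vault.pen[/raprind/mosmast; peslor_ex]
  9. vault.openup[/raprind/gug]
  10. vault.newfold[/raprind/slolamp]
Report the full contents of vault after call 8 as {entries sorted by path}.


Now I run vault.openup with /raprind/gug, → wamed.
I invoke vault.pen with /raprind/gug, joke, giving overwrote.
I use vault.pen with /gru_amp, trogra, which returns created.
I use vault.newfold with /raprind/hegezip, and observe ok.
I call vault.pen with /raprind/hegezip/pruplu, defu, — result: created.
I invoke vault.erase with /raprind/hegezip/pruplu, — result: ok.
Using vault.erase with /raprind/hegezip, yielding ok.
Then vault.pen with /raprind/mosmast, peslor_ex, which returns created.
Then vault.openup with /raprind/gug, giving joke.
I run vault.newfold with /raprind/slolamp, yielding ok.

Answer: {gru_amp=trogra, raprind/, raprind/gug=joke, raprind/mosmast=peslor_ex}


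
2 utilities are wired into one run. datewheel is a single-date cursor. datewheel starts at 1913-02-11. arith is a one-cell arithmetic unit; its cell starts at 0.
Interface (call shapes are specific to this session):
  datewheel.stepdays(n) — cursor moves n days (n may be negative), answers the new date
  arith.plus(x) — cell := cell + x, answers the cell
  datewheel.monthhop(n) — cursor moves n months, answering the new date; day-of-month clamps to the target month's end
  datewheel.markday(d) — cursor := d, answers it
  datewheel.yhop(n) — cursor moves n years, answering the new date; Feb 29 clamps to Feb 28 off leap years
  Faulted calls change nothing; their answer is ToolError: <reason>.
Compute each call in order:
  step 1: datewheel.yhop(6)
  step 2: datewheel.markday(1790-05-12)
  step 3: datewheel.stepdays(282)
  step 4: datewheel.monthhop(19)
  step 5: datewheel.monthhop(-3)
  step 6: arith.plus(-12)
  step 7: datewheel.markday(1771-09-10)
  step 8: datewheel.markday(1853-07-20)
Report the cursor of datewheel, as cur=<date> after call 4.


→ yhop(n→6)
← 1919-02-11
→ markday(d→1790-05-12)
← 1790-05-12
→ stepdays(n→282)
← 1791-02-18
→ monthhop(n→19)
← 1792-09-18
→ monthhop(n→-3)
← 1792-06-18
→ plus(x→-12)
← -12
→ markday(d→1771-09-10)
← 1771-09-10
→ markday(d→1853-07-20)
← 1853-07-20

Answer: cur=1792-09-18


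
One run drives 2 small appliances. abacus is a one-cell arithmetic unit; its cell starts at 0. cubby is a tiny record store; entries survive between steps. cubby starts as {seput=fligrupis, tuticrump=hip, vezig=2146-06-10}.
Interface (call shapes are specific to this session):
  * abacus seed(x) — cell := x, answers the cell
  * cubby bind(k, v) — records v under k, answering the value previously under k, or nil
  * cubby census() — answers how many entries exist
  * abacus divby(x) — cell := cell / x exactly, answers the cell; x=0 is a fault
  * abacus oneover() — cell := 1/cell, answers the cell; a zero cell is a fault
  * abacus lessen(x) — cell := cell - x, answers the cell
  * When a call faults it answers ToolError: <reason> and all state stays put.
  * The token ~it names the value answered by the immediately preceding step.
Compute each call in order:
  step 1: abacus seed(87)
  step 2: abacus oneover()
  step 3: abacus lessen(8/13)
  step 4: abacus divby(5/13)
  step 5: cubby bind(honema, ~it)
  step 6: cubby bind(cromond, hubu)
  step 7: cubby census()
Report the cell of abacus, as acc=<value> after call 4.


-> abacus seed(x=87)
<- 87
-> abacus oneover()
<- 1/87
-> abacus lessen(x=8/13)
<- -683/1131
-> abacus divby(x=5/13)
<- -683/435
-> cubby bind(k=honema, v=~it)
<- nil
-> cubby bind(k=cromond, v=hubu)
<- nil
-> cubby census()
<- 5

Answer: acc=-683/435


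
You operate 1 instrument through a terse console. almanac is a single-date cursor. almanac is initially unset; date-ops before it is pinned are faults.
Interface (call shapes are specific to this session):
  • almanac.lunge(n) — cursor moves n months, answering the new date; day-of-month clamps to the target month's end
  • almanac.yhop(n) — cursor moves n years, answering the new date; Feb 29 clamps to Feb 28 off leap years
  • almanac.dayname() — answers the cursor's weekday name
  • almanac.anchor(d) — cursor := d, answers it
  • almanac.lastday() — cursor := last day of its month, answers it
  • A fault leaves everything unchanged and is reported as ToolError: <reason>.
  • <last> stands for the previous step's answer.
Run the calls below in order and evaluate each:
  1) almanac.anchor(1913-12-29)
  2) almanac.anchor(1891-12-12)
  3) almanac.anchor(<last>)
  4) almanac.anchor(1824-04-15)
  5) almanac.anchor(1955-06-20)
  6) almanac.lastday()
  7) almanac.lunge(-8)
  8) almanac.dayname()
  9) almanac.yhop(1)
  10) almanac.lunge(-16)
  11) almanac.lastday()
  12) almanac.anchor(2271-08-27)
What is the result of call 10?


CALL almanac.anchor[d→1913-12-29]
RET  1913-12-29
CALL almanac.anchor[d→1891-12-12]
RET  1891-12-12
CALL almanac.anchor[d→<last>]
RET  1891-12-12
CALL almanac.anchor[d→1824-04-15]
RET  1824-04-15
CALL almanac.anchor[d→1955-06-20]
RET  1955-06-20
CALL almanac.lastday[]
RET  1955-06-30
CALL almanac.lunge[n→-8]
RET  1954-10-30
CALL almanac.dayname[]
RET  Saturday
CALL almanac.yhop[n→1]
RET  1955-10-30
CALL almanac.lunge[n→-16]
RET  1954-06-30
CALL almanac.lastday[]
RET  1954-06-30
CALL almanac.anchor[d→2271-08-27]
RET  2271-08-27

Answer: 1954-06-30


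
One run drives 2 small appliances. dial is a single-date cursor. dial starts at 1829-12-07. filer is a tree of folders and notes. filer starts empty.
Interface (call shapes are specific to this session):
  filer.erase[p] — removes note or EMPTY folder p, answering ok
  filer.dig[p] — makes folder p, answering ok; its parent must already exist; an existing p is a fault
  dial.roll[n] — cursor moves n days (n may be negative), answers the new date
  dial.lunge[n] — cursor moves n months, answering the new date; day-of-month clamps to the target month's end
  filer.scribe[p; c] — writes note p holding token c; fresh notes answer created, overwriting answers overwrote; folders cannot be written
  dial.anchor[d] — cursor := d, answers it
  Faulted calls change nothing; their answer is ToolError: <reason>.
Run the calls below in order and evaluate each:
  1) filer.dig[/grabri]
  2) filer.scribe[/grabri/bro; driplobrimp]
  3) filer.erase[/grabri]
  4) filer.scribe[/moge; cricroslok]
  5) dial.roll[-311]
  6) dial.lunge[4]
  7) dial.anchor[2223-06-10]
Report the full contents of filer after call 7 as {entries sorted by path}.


-> filer.dig(p→/grabri)
<- ok
-> filer.scribe(p→/grabri/bro, c→driplobrimp)
<- created
-> filer.erase(p→/grabri)
<- ToolError: not empty
-> filer.scribe(p→/moge, c→cricroslok)
<- created
-> dial.roll(n→-311)
<- 1829-01-30
-> dial.lunge(n→4)
<- 1829-05-30
-> dial.anchor(d→2223-06-10)
<- 2223-06-10

Answer: {grabri/, grabri/bro=driplobrimp, moge=cricroslok}


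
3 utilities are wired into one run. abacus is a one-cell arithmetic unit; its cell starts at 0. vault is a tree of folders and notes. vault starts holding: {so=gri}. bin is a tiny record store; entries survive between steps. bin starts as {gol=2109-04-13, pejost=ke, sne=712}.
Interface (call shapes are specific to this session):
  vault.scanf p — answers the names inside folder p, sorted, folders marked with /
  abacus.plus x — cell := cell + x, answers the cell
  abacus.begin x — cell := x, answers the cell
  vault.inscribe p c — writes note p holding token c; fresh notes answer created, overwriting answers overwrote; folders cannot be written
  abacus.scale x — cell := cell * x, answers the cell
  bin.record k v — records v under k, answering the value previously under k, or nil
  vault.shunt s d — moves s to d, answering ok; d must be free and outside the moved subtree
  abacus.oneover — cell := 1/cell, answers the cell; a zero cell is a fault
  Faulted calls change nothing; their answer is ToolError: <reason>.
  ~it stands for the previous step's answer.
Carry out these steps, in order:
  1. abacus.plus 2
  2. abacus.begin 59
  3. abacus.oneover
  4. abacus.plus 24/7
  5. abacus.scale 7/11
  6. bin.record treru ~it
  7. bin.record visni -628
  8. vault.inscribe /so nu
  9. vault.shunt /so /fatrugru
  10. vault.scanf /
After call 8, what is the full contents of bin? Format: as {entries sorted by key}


→ abacus.plus(x=2)
← 2
→ abacus.begin(x=59)
← 59
→ abacus.oneover()
← 1/59
→ abacus.plus(x=24/7)
← 1423/413
→ abacus.scale(x=7/11)
← 1423/649
→ bin.record(k=treru, v=~it)
← nil
→ bin.record(k=visni, v=-628)
← nil
→ vault.inscribe(p=/so, c=nu)
← overwrote
→ vault.shunt(s=/so, d=/fatrugru)
← ok
→ vault.scanf(p=/)
← [fatrugru]

Answer: {gol=2109-04-13, pejost=ke, sne=712, treru=1423/649, visni=-628}


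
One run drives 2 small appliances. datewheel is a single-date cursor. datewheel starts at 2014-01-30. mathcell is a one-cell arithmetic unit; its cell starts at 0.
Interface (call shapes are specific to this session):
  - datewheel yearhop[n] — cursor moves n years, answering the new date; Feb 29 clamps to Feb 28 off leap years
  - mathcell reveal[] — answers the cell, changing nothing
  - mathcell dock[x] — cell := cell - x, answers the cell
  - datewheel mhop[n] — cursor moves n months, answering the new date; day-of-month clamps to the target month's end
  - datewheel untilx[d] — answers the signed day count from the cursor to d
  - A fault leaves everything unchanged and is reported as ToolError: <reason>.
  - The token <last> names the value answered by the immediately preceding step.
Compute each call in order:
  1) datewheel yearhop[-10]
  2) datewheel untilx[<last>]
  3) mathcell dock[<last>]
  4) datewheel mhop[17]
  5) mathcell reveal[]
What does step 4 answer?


Answer: 2005-06-30

Derivation:
> datewheel yearhop -10
= 2004-01-30
> datewheel untilx <last>
= 0
> mathcell dock <last>
= 0
> datewheel mhop 17
= 2005-06-30
> mathcell reveal
= 0


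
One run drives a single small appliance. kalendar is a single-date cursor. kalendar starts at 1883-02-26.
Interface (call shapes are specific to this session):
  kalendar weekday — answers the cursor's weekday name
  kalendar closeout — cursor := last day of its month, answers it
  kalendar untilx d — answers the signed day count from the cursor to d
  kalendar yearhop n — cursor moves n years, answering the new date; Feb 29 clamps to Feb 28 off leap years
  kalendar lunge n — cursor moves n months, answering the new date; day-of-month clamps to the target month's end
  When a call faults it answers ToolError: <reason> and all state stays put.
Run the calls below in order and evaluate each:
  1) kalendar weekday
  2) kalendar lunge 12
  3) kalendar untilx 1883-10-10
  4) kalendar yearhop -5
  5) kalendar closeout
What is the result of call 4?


Answer: 1879-02-26

Derivation:
Do: kalendar weekday[]
See: Monday
Do: kalendar lunge[n=12]
See: 1884-02-26
Do: kalendar untilx[d=1883-10-10]
See: -139
Do: kalendar yearhop[n=-5]
See: 1879-02-26
Do: kalendar closeout[]
See: 1879-02-28
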